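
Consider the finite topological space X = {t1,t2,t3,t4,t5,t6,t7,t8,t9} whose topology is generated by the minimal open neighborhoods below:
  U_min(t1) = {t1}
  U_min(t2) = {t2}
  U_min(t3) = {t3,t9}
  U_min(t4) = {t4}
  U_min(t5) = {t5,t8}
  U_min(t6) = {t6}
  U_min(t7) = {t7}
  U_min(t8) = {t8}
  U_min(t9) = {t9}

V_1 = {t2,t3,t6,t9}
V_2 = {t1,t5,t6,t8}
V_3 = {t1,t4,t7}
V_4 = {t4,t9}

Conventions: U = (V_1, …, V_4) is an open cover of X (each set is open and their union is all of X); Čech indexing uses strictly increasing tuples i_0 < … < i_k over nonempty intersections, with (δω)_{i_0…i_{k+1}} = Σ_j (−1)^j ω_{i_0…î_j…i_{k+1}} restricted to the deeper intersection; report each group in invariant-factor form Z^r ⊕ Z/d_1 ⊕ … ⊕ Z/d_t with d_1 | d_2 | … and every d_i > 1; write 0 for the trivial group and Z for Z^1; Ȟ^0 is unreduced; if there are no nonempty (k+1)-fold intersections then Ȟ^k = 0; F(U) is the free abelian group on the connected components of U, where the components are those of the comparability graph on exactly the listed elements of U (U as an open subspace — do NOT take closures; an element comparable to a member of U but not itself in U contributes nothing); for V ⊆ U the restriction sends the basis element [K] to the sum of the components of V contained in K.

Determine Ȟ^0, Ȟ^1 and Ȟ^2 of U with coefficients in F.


Ȟ^0(U;F) ≅ Z^7; Ȟ^1(U;F) ≅ 0; Ȟ^2(U;F) ≅ 0

nonempty intersections:
  V12={t6} V14={t9} V23={t1} V34={t4}
components per intersection:
  V1: {t2} {t3,t9} {t6}
  V2: {t1} {t5,t8} {t6}
  V3: {t1} {t4} {t7}
  V4: {t4} {t9}
  V12: {t6}
  V14: {t9}
  V23: {t1}
  V34: {t4}
C dims 11,4; δ0: rk 4, SNF 1^4
Ȟ^0: (11−4)−0=7 ⇒ Z^7
Ȟ^1: (4−0)−4=0 ⇒ 0
Ȟ^2: (0−0)−0=0 ⇒ 0


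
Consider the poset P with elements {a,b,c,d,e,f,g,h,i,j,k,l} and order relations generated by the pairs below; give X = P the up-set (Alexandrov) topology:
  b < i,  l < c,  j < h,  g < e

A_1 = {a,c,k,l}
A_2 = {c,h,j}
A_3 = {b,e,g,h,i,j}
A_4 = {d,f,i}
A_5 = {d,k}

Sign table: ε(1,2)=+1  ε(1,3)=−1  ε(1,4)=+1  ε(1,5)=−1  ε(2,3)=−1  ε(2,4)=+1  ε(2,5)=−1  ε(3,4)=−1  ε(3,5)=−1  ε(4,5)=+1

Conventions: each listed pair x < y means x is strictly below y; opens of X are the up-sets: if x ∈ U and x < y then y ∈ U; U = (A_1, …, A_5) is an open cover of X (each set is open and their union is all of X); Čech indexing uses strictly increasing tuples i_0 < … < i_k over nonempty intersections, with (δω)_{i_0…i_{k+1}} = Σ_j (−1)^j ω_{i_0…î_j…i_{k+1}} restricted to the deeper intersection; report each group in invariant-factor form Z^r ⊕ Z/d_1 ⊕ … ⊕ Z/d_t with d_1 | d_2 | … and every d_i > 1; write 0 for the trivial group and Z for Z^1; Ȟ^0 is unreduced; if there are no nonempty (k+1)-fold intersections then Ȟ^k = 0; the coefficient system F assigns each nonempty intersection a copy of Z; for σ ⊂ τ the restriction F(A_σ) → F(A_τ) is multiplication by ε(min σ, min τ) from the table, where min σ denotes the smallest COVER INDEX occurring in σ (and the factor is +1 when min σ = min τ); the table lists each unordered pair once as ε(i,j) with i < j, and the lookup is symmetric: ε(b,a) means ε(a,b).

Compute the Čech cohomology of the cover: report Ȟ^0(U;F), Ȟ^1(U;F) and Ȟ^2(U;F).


Ȟ^0(U;F) ≅ 0, Ȟ^1(U;F) ≅ Z/2 and Ȟ^2(U;F) ≅ 0

cover nerve:
  A12={c} A15={k} A23={h,j} A34={i} A45={d}
C dims 5,5; δ0: rk 5, SNF 1^4·2
Ȟ^0: (5−5)−0=0 ⇒ 0
Ȟ^1: (5−0)−5=0 plus torsion [2] ⇒ Z/2
Ȟ^2: (0−0)−0=0 ⇒ 0


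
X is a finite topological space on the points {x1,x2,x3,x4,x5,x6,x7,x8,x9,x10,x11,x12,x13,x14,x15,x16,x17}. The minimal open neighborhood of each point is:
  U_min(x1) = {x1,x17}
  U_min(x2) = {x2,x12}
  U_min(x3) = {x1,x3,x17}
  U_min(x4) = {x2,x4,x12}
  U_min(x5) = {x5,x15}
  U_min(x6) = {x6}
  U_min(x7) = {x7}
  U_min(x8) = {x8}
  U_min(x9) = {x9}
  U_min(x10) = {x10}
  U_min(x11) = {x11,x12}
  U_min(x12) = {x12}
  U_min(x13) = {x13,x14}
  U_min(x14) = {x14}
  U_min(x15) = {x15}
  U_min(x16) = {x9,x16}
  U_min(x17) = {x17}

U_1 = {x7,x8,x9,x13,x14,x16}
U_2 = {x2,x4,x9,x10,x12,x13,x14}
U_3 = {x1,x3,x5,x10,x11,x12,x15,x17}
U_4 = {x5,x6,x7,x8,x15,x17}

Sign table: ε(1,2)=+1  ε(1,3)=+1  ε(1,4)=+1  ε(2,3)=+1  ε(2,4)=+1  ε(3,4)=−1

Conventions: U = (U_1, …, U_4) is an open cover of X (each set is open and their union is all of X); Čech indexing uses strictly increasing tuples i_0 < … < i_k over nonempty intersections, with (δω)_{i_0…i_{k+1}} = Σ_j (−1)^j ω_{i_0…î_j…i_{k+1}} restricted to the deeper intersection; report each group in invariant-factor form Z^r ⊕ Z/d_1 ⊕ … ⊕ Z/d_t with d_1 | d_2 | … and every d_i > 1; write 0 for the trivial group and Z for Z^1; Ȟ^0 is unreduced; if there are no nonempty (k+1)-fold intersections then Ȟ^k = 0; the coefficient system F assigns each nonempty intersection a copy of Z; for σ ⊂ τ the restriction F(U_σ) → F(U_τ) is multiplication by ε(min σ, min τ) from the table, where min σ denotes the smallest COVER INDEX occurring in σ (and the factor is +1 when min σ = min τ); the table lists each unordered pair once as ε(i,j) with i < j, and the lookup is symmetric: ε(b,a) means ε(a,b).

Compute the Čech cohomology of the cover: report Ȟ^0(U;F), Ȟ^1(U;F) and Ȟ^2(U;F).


nerve of the cover:
  U12={x9,x13,x14} U14={x7,x8} U23={x10,x12} U34={x5,x15,x17}
C dims 4,4; δ0: rk 4, SNF 1^3·2
Ȟ^0 = (4 − 4) − 0 = 0, so Ȟ^0 ≅ 0
Ȟ^1 = (4 − 0) − 4 = 0 plus torsion [2], so Ȟ^1 ≅ Z/2
Ȟ^2 = (0 − 0) − 0 = 0, so Ȟ^2 ≅ 0

Ȟ^0 = 0; Ȟ^1 = Z/2; Ȟ^2 = 0


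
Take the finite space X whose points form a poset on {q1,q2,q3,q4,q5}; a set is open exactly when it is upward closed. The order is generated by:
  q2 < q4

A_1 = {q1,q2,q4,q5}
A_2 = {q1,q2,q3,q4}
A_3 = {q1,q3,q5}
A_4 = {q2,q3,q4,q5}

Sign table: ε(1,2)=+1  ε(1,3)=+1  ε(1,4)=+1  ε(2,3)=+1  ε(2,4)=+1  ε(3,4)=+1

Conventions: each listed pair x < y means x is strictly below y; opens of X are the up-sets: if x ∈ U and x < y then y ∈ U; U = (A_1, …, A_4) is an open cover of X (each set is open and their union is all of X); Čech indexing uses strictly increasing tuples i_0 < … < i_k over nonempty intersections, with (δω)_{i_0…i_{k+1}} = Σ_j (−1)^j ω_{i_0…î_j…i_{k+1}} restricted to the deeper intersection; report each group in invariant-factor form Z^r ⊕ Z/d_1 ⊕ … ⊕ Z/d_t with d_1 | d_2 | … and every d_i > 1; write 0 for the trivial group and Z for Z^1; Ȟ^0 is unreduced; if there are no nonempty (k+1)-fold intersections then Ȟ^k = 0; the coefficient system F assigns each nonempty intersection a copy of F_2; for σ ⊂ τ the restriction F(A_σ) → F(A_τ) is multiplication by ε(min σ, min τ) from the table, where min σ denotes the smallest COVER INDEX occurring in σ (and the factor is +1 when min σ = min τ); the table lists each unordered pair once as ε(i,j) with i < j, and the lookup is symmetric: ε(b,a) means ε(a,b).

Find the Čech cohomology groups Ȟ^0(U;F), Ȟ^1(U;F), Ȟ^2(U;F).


nonempty intersections:
  A12={q1,q2,q4} A13={q1,q5} A14={q2,q4,q5} A23={q1,q3} A24={q2,q3,q4} A34={q3,q5}
  A123={q1} A124={q2,q4} A134={q5} A234={q3}
C dims 4,6,4; δ0: rk_F2 3; δ1: rk_F2 3
Ȟ^0: (4−3)−0=1 ⇒ Z/2
Ȟ^1: (6−3)−3=0 ⇒ 0
Ȟ^2: (4−0)−3=1 ⇒ Z/2

Ȟ^0 ≅ Z/2, Ȟ^1 ≅ 0, Ȟ^2 ≅ Z/2


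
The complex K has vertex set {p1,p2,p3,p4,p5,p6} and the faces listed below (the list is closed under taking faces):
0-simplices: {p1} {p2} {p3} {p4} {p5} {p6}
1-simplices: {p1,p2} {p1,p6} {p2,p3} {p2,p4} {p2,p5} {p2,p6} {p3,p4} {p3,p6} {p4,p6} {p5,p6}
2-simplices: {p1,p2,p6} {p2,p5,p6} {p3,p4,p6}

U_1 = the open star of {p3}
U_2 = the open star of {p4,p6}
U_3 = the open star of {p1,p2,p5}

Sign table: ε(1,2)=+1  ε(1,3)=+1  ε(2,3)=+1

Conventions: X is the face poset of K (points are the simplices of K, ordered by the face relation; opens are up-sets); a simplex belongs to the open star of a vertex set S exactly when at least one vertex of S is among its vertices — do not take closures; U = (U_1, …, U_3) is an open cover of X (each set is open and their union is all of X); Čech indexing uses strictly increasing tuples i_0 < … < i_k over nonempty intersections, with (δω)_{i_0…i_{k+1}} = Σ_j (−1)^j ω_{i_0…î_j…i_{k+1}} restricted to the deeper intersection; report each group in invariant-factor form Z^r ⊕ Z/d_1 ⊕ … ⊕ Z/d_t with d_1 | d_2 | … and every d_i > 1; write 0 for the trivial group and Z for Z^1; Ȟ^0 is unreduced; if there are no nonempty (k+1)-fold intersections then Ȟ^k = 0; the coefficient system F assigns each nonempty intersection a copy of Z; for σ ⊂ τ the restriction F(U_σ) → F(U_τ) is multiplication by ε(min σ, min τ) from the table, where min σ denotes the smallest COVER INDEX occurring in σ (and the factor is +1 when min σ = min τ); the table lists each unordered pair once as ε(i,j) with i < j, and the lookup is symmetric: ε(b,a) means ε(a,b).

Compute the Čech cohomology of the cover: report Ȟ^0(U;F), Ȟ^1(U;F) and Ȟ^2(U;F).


Ȟ^0(U;F) ≅ Z,  Ȟ^1(U;F) ≅ Z,  Ȟ^2(U;F) ≅ 0

nonempty overlaps:
  U1={{p3},{p2,p3},{p3,p4},{p3,p6},{p3,p4,p6}} U2={{p4},{p6},{p1,p6},{p2,p4},{p2,p6},{p3,p4},{p3,p6},{p4,p6},{p5,p6},{p1,p2,p6},{p2,p5,p6},{p3,p4,p6}} U3={{p1},{p2},{p5},{p1,p2},{p1,p6},{p2,p3},{p2,p4},{p2,p5},{p2,p6},{p5,p6},{p1,p2,p6},{p2,p5,p6}}
  U12={{p3,p4},{p3,p6},{p3,p4,p6}} U13={{p2,p3}} U23={{p1,p6},{p2,p4},{p2,p6},{p5,p6},{p1,p2,p6},{p2,p5,p6}}
C dims 3,3; δ0: rk 2, SNF 1^2
degree 0: 3−2−0 = 1 → Ȟ^0 ≅ Z
degree 1: 3−0−2 = 1 → Ȟ^1 ≅ Z
degree 2: 0−0−0 = 0 → Ȟ^2 ≅ 0


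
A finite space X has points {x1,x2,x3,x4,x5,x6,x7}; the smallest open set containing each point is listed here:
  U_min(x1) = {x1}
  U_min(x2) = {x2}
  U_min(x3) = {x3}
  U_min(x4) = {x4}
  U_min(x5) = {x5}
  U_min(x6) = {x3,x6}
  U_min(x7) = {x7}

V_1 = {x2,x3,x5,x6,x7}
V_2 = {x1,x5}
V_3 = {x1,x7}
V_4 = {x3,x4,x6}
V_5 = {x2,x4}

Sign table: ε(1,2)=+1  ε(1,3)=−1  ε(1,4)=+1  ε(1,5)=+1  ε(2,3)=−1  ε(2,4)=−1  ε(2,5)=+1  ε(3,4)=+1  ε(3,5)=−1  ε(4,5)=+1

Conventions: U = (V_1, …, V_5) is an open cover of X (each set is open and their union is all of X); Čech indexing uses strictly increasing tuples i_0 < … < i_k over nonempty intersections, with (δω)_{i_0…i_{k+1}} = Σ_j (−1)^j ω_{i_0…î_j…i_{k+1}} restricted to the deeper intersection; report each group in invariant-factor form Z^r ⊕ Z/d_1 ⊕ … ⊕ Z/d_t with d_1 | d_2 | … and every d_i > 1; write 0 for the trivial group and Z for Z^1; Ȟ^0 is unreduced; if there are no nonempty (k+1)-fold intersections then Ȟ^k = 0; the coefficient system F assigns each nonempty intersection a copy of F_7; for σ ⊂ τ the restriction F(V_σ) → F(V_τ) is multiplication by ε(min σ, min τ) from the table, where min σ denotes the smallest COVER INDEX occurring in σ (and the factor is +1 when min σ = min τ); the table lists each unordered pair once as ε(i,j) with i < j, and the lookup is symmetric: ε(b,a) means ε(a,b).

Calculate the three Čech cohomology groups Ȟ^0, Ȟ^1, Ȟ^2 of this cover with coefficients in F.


Ȟ^0 = Z/7,  Ȟ^1 = Z/7 ⊕ Z/7,  Ȟ^2 = 0

nonempty overlaps:
  V12={x5} V13={x7} V14={x3,x6} V15={x2} V23={x1} V45={x4}
C dims 5,6; δ0: rk_F7 4
degree 0: 5−4−0 = 1 → Ȟ^0 ≅ Z/7
degree 1: 6−0−4 = 2 → Ȟ^1 ≅ Z/7 ⊕ Z/7
degree 2: 0−0−0 = 0 → Ȟ^2 ≅ 0


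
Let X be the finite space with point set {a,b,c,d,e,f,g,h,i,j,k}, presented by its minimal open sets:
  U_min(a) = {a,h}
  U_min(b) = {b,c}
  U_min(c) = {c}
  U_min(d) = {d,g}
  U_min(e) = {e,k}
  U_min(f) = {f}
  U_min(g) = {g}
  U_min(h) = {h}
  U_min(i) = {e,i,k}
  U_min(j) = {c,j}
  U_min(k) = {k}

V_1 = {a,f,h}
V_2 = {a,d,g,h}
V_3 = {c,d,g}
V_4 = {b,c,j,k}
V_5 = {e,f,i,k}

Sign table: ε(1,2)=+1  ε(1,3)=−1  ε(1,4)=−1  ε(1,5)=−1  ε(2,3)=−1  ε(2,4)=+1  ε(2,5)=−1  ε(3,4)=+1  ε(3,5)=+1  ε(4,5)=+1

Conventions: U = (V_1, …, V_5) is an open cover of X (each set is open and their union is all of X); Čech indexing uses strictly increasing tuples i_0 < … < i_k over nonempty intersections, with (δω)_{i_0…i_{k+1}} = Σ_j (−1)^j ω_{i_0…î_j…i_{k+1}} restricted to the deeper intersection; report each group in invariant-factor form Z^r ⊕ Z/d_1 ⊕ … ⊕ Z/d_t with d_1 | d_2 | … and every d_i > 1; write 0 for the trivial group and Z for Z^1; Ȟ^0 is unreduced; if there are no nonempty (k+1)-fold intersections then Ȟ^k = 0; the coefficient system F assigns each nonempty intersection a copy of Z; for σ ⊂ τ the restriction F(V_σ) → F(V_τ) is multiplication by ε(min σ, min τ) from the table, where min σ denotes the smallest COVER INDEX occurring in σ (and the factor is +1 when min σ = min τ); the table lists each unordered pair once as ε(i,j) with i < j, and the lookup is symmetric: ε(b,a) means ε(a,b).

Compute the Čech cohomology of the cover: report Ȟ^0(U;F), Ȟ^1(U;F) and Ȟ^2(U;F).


nonempty overlaps:
  V12={a,h} V15={f} V23={d,g} V34={c} V45={k}
C dims 5,5; δ0: rk 4, SNF 1^4
degree 0: 5−4−0 = 1 → Ȟ^0 ≅ Z
degree 1: 5−0−4 = 1 → Ȟ^1 ≅ Z
degree 2: 0−0−0 = 0 → Ȟ^2 ≅ 0

Ȟ^0(U;F) ≅ Z, Ȟ^1(U;F) ≅ Z, Ȟ^2(U;F) ≅ 0


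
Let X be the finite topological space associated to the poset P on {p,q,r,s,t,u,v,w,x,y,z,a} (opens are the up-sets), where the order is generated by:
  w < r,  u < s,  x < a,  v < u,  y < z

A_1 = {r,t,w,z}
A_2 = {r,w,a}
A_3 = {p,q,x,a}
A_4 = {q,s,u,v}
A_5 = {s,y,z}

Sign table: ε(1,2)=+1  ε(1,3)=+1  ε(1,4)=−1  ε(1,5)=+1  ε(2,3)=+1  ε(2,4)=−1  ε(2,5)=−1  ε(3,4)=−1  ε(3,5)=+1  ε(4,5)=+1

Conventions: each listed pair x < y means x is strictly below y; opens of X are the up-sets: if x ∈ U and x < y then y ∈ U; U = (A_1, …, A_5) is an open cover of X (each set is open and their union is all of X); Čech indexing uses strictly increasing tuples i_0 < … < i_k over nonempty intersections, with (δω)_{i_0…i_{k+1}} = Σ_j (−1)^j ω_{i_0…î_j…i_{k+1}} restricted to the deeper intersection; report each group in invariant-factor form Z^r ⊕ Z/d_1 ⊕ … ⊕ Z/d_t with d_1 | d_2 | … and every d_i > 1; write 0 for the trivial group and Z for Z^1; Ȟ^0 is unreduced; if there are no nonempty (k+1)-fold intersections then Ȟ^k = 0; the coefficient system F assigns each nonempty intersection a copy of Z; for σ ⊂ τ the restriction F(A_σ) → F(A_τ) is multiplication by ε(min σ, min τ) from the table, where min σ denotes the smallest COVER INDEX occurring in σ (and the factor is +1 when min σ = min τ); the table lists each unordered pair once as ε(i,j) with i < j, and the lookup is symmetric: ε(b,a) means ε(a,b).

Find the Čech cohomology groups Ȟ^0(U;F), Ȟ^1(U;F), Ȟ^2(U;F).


nonempty overlaps:
  A12={r,w} A15={z} A23={a} A34={q} A45={s}
C dims 5,5; δ0: rk 5, SNF 1^4·2
degree 0: 5−5−0 = 0 → Ȟ^0 ≅ 0
degree 1: 5−0−5 = 0 plus torsion [2] → Ȟ^1 ≅ Z/2
degree 2: 0−0−0 = 0 → Ȟ^2 ≅ 0

Ȟ^0 = 0,  Ȟ^1 = Z/2,  Ȟ^2 = 0


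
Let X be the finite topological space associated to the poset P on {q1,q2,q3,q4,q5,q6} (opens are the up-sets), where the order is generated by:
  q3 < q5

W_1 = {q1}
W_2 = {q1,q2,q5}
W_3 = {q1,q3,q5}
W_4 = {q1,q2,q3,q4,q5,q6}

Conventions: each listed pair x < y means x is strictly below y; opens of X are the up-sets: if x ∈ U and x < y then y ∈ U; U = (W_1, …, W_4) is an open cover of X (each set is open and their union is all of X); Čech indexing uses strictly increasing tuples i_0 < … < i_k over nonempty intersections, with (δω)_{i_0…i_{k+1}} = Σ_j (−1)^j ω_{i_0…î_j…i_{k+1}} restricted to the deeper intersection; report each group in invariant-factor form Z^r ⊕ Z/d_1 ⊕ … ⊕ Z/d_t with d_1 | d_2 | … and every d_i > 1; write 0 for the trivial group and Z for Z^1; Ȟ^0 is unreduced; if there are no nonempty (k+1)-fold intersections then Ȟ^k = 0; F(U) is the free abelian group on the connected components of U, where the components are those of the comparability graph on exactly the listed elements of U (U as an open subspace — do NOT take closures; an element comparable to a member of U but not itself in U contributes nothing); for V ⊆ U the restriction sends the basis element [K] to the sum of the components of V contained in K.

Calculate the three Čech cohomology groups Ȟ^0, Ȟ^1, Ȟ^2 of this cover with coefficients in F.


Ȟ^0(U;F) ≅ Z^5; Ȟ^1(U;F) ≅ 0; Ȟ^2(U;F) ≅ 0

nerve of the cover:
  W12={q1} W13={q1} W14={q1} W23={q1,q5} W24={q1,q2,q5} W34={q1,q3,q5}
  W123={q1} W124={q1} W134={q1} W234={q1,q5}
  W1234={q1}
components per intersection:
  W1: {q1}
  W2: {q1} {q2} {q5}
  W3: {q1} {q3,q5}
  W4: {q1} {q2} {q3,q5} {q4} {q6}
  W12: {q1}
  W13: {q1}
  W14: {q1}
  W23: {q1} {q5}
  W24: {q1} {q2} {q5}
  W34: {q1} {q3,q5}
  W123: {q1}
  W124: {q1}
  W134: {q1}
  W234: {q1} {q5}
  W1234: {q1}
C dims 11,10,5,1; δ0: rk 6, SNF 1^6; δ1: rk 4, SNF 1^4; δ2: rk 1, SNF 1^1
Ȟ^0 = (11 − 6) − 0 = 5, so Ȟ^0 ≅ Z^5
Ȟ^1 = (10 − 4) − 6 = 0, so Ȟ^1 ≅ 0
Ȟ^2 = (5 − 1) − 4 = 0, so Ȟ^2 ≅ 0


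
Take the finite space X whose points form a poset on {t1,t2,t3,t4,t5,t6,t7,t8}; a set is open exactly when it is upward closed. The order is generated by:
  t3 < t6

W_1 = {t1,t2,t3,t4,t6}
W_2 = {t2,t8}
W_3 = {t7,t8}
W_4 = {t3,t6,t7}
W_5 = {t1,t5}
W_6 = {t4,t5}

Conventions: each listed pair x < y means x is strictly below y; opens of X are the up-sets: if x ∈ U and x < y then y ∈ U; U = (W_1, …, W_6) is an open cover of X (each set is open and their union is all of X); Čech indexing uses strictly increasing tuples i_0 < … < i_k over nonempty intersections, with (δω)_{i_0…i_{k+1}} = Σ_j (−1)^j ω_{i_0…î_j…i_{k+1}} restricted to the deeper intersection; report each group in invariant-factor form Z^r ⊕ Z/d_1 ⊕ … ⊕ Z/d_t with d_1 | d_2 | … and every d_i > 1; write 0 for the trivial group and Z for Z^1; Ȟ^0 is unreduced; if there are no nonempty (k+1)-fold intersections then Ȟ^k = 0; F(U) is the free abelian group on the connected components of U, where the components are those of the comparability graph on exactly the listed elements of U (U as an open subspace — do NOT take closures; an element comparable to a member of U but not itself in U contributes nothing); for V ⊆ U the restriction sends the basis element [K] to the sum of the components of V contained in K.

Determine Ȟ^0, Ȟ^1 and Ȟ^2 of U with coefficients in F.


nerve simplices:
  W12={t2} W14={t3,t6} W15={t1} W16={t4} W23={t8} W34={t7} W56={t5}
components per intersection:
  W1: {t1} {t2} {t3,t6} {t4}
  W2: {t2} {t8}
  W3: {t7} {t8}
  W4: {t3,t6} {t7}
  W5: {t1} {t5}
  W6: {t4} {t5}
  W12: {t2}
  W14: {t3,t6}
  W15: {t1}
  W16: {t4}
  W23: {t8}
  W34: {t7}
  W56: {t5}
C dims 14,7; δ0: rk 7, SNF 1^7
degree 0: 14−7−0 = 7 → Ȟ^0 ≅ Z^7
degree 1: 7−0−7 = 0 → Ȟ^1 ≅ 0
degree 2: 0−0−0 = 0 → Ȟ^2 ≅ 0

Ȟ^0 = Z^7; Ȟ^1 = 0; Ȟ^2 = 0


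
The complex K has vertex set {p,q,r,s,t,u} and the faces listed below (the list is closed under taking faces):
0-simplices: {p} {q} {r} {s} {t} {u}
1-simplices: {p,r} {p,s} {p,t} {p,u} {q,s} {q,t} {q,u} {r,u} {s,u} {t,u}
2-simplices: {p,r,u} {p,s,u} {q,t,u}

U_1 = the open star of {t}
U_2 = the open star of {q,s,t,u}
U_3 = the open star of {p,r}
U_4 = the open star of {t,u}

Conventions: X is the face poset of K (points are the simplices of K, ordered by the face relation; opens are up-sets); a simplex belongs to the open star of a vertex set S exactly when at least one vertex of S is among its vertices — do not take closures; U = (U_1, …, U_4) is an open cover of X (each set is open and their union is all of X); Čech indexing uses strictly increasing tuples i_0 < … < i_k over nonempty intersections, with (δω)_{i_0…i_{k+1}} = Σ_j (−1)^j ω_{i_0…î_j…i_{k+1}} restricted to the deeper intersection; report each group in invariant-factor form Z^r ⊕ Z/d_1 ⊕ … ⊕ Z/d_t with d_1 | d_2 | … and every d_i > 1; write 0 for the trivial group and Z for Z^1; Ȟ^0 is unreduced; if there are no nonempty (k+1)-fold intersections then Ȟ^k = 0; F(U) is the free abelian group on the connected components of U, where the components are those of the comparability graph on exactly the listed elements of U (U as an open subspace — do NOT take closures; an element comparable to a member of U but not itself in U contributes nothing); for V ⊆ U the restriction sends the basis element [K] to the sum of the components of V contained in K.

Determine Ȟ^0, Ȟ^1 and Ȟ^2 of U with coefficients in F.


nerve simplices:
  U1={{t},{p,t},{q,t},{t,u},{q,t,u}} U2={{q},{s},{t},{u},{p,s},{p,t},{p,u},{q,s},{q,t},{q,u},{r,u},{s,u},{t,u},{p,r,u},{p,s,u},{q,t,u}} U3={{p},{r},{p,r},{p,s},{p,t},{p,u},{r,u},{p,r,u},{p,s,u}} U4={{t},{u},{p,t},{p,u},{q,t},{q,u},{r,u},{s,u},{t,u},{p,r,u},{p,s,u},{q,t,u}}
  U12={{t},{p,t},{q,t},{t,u},{q,t,u}} U13={{p,t}} U14={{t},{p,t},{q,t},{t,u},{q,t,u}} U23={{p,s},{p,t},{p,u},{r,u},{p,r,u},{p,s,u}} U24={{t},{u},{p,t},{p,u},{q,t},{q,u},{r,u},{s,u},{t,u},{p,r,u},{p,s,u},{q,t,u}} U34={{p,t},{p,u},{r,u},{p,r,u},{p,s,u}}
  U123={{p,t}} U124={{t},{p,t},{q,t},{t,u},{q,t,u}} U134={{p,t}} U234={{p,t},{p,u},{r,u},{p,r,u},{p,s,u}}
  U1234={{p,t}}
components per intersection:
  U1: {{t},{p,t},{q,t},{t,u},{q,t,u}}
  U2: {{q},{s},{t},{u},{p,s},{p,t},{p,u},{q,s},{q,t},{q,u},{r,u},{s,u},{t,u},{p,r,u},{p,s,u},{q,t,u}}
  U3: {{p},{r},{p,r},{p,s},{p,t},{p,u},{r,u},{p,r,u},{p,s,u}}
  U4: {{t},{u},{p,t},{p,u},{q,t},{q,u},{r,u},{s,u},{t,u},{p,r,u},{p,s,u},{q,t,u}}
  U12: {{t},{p,t},{q,t},{t,u},{q,t,u}}
  U13: {{p,t}}
  U14: {{t},{p,t},{q,t},{t,u},{q,t,u}}
  U23: {{p,s},{p,u},{r,u},{p,r,u},{p,s,u}} {{p,t}}
  U24: {{t},{u},{p,t},{p,u},{q,t},{q,u},{r,u},{s,u},{t,u},{p,r,u},{p,s,u},{q,t,u}}
  U34: {{p,t}} {{p,u},{r,u},{p,r,u},{p,s,u}}
  U123: {{p,t}}
  U124: {{t},{p,t},{q,t},{t,u},{q,t,u}}
  U134: {{p,t}}
  U234: {{p,t}} {{p,u},{r,u},{p,r,u},{p,s,u}}
  U1234: {{p,t}}
C dims 4,8,5,1; δ0: rk 3, SNF 1^3; δ1: rk 4, SNF 1^4; δ2: rk 1, SNF 1^1
degree 0: 4−3−0 = 1 → Ȟ^0 ≅ Z
degree 1: 8−4−3 = 1 → Ȟ^1 ≅ Z
degree 2: 5−1−4 = 0 → Ȟ^2 ≅ 0

Ȟ^0(U;F) ≅ Z; Ȟ^1(U;F) ≅ Z; Ȟ^2(U;F) ≅ 0


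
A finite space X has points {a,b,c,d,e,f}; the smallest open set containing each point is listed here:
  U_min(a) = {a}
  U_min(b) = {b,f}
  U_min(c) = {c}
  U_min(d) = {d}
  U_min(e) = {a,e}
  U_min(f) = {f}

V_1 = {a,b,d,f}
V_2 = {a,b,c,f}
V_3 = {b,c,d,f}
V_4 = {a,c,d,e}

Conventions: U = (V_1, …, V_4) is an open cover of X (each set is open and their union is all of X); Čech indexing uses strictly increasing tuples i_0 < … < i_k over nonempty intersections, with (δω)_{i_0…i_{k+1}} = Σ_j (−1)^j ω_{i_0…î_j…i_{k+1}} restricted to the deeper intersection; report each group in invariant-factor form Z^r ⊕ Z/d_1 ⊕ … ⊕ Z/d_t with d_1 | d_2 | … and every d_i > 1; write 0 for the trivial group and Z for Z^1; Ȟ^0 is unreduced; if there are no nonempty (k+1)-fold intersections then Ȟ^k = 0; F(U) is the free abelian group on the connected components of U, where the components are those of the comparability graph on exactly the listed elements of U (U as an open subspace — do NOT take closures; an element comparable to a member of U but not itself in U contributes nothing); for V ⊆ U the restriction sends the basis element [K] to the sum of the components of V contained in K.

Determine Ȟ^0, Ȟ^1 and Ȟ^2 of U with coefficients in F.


nerve of the cover:
  V12={a,b,f} V13={b,d,f} V14={a,d} V23={b,c,f} V24={a,c} V34={c,d}
  V123={b,f} V124={a} V134={d} V234={c}
components per intersection:
  V1: {a} {b,f} {d}
  V2: {a} {b,f} {c}
  V3: {b,f} {c} {d}
  V4: {a,e} {c} {d}
  V12: {a} {b,f}
  V13: {b,f} {d}
  V14: {a} {d}
  V23: {b,f} {c}
  V24: {a} {c}
  V34: {c} {d}
  V123: {b,f}
  V124: {a}
  V134: {d}
  V234: {c}
C dims 12,12,4; δ0: rk 8, SNF 1^8; δ1: rk 4, SNF 1^4
Ȟ^0 = (12 − 8) − 0 = 4, so Ȟ^0 ≅ Z^4
Ȟ^1 = (12 − 4) − 8 = 0, so Ȟ^1 ≅ 0
Ȟ^2 = (4 − 0) − 4 = 0, so Ȟ^2 ≅ 0

Ȟ^0 = Z^4,  Ȟ^1 = 0,  Ȟ^2 = 0


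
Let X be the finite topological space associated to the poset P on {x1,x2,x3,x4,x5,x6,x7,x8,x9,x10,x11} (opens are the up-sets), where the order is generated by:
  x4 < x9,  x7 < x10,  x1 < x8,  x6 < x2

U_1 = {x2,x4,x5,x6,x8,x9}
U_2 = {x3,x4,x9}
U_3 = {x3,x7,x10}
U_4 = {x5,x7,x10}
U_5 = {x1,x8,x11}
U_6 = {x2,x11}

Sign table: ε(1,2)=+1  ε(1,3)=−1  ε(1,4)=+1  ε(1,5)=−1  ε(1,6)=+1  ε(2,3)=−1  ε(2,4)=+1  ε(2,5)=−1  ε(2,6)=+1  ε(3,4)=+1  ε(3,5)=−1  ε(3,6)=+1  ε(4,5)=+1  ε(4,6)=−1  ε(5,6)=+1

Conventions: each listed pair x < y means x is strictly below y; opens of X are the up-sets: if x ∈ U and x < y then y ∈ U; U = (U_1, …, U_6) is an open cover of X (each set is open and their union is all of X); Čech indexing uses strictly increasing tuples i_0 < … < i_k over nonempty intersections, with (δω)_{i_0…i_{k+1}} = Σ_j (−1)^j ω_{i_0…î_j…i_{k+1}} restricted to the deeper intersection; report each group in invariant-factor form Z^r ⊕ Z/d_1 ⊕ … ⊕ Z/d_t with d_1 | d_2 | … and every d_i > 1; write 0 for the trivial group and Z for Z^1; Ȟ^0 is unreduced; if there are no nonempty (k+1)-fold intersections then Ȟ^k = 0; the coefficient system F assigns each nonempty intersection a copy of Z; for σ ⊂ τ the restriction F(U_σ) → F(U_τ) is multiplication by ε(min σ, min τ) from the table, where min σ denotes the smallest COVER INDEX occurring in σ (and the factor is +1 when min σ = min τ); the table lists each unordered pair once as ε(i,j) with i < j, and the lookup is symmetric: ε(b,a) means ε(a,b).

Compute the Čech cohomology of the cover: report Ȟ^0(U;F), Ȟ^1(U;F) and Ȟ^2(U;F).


Ȟ^0(U;F) ≅ 0; Ȟ^1(U;F) ≅ Z ⊕ Z/2; Ȟ^2(U;F) ≅ 0

intersection data:
  U12={x4,x9} U14={x5} U15={x8} U16={x2} U23={x3} U34={x7,x10} U56={x11}
C dims 6,7; δ0: rk 6, SNF 1^5·2
Ȟ^0 = (6 − 6) − 0 = 0, so Ȟ^0 ≅ 0
Ȟ^1 = (7 − 0) − 6 = 1 plus torsion [2], so Ȟ^1 ≅ Z ⊕ Z/2
Ȟ^2 = (0 − 0) − 0 = 0, so Ȟ^2 ≅ 0


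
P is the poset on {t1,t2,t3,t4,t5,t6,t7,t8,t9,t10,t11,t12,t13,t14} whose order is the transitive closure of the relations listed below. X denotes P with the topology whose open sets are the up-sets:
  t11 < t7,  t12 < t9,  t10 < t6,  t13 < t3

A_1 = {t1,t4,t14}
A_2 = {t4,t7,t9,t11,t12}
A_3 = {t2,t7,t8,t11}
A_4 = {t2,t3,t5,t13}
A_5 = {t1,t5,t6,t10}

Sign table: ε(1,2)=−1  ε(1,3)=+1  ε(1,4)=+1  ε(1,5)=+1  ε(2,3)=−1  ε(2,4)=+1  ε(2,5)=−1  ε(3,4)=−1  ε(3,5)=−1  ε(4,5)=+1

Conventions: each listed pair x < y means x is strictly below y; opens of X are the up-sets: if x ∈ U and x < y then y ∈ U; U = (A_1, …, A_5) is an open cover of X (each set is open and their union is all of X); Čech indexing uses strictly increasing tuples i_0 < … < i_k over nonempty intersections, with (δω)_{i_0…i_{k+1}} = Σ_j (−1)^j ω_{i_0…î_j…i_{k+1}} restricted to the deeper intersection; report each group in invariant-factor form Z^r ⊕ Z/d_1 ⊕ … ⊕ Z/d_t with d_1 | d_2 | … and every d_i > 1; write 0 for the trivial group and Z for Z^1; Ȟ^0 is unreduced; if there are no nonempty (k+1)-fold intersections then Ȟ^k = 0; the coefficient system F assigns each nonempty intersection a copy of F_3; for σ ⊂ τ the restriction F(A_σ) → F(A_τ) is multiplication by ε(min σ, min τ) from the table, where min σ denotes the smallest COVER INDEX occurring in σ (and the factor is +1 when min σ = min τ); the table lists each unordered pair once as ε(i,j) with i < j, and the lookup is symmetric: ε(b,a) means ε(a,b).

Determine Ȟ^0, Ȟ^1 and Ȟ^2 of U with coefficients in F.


Ȟ^0 ≅ 0, Ȟ^1 ≅ 0 and Ȟ^2 ≅ 0

cover nerve:
  A12={t4} A15={t1} A23={t7,t11} A34={t2} A45={t5}
C dims 5,5; δ0: rk_F3 5
Ȟ^0: (5−5)−0=0 ⇒ 0
Ȟ^1: (5−0)−5=0 ⇒ 0
Ȟ^2: (0−0)−0=0 ⇒ 0


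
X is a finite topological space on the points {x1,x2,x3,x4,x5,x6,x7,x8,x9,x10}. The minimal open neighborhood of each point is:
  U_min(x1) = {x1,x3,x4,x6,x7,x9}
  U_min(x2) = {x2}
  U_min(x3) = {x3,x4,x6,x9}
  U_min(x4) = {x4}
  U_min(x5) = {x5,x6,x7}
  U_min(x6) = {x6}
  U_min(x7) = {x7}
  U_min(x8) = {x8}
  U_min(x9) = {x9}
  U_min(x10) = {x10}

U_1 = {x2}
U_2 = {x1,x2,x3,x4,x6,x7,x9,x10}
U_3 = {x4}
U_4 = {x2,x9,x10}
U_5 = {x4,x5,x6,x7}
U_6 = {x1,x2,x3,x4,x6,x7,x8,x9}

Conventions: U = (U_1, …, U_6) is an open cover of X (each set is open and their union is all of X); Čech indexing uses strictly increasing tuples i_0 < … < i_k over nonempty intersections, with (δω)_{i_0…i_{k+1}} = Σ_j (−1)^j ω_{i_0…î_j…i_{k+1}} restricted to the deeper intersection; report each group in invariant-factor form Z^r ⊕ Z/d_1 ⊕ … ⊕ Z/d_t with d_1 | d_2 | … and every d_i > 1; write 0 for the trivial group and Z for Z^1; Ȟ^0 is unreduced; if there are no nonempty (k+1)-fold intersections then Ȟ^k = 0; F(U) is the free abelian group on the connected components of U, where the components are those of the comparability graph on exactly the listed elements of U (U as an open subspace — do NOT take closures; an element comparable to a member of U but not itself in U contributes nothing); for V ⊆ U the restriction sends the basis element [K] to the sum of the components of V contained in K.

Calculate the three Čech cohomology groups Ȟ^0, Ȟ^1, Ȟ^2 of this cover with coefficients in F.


Ȟ^0 ≅ Z^4; Ȟ^1 ≅ Z; Ȟ^2 ≅ 0

nonempty intersections:
  U12={x2} U14={x2} U16={x2} U23={x4} U24={x2,x9,x10} U25={x4,x6,x7} U26={x1,x2,x3,x4,x6,x7,x9} U35={x4} U36={x4} U46={x2,x9} U56={x4,x6,x7}
  U124={x2} U126={x2} U146={x2} U235={x4} U236={x4} U246={x2,x9} U256={x4,x6,x7} U356={x4}
  U1246={x2} U2356={x4}
components per intersection:
  U1: {x2}
  U2: {x1,x3,x4,x6,x7,x9} {x2} {x10}
  U3: {x4}
  U4: {x2} {x9} {x10}
  U5: {x4} {x5,x6,x7}
  U6: {x1,x3,x4,x6,x7,x9} {x2} {x8}
  U12: {x2}
  U14: {x2}
  U16: {x2}
  U23: {x4}
  U24: {x2} {x9} {x10}
  U25: {x4} {x6} {x7}
  U26: {x1,x3,x4,x6,x7,x9} {x2}
  U35: {x4}
  U36: {x4}
  U46: {x2} {x9}
  U56: {x4} {x6} {x7}
  U124: {x2}
  U126: {x2}
  U146: {x2}
  U235: {x4}
  U236: {x4}
  U246: {x2} {x9}
  U256: {x4} {x6} {x7}
  U356: {x4}
  U1246: {x2}
  U2356: {x4}
C dims 13,19,11,2; δ0: rk 9, SNF 1^9; δ1: rk 9, SNF 1^9; δ2: rk 2, SNF 1^2
Ȟ^0: (13−9)−0=4 ⇒ Z^4
Ȟ^1: (19−9)−9=1 ⇒ Z
Ȟ^2: (11−2)−9=0 ⇒ 0


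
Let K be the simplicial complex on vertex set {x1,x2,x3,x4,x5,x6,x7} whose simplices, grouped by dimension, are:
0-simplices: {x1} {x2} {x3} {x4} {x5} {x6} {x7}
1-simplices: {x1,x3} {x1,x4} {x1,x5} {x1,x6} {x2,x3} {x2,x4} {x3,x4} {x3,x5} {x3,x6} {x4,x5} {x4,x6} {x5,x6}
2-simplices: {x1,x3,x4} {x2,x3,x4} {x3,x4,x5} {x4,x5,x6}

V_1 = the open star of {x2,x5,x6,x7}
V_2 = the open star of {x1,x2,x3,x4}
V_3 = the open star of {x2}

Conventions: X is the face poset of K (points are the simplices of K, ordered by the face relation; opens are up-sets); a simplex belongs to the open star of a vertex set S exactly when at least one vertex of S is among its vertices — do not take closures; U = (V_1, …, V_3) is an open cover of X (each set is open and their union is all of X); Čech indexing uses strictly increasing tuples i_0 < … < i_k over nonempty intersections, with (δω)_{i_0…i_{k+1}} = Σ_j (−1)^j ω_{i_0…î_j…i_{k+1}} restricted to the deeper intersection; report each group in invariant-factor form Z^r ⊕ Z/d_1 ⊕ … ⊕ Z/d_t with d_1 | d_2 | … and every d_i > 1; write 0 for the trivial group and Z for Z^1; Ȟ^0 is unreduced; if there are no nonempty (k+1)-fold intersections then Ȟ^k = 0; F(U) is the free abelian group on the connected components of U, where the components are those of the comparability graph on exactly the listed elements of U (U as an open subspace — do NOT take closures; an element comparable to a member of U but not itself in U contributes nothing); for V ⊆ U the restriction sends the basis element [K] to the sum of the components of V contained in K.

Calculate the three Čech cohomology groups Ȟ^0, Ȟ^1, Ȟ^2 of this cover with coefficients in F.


nerve simplices:
  V1={{x2},{x5},{x6},{x7},{x1,x5},{x1,x6},{x2,x3},{x2,x4},{x3,x5},{x3,x6},{x4,x5},{x4,x6},{x5,x6},{x2,x3,x4},{x3,x4,x5},{x4,x5,x6}} V2={{x1},{x2},{x3},{x4},{x1,x3},{x1,x4},{x1,x5},{x1,x6},{x2,x3},{x2,x4},{x3,x4},{x3,x5},{x3,x6},{x4,x5},{x4,x6},{x1,x3,x4},{x2,x3,x4},{x3,x4,x5},{x4,x5,x6}} V3={{x2},{x2,x3},{x2,x4},{x2,x3,x4}}
  V12={{x2},{x1,x5},{x1,x6},{x2,x3},{x2,x4},{x3,x5},{x3,x6},{x4,x5},{x4,x6},{x2,x3,x4},{x3,x4,x5},{x4,x5,x6}} V13={{x2},{x2,x3},{x2,x4},{x2,x3,x4}} V23={{x2},{x2,x3},{x2,x4},{x2,x3,x4}}
  V123={{x2},{x2,x3},{x2,x4},{x2,x3,x4}}
components per intersection:
  V1: {{x2},{x2,x3},{x2,x4},{x2,x3,x4}} {{x5},{x6},{x1,x5},{x1,x6},{x3,x5},{x3,x6},{x4,x5},{x4,x6},{x5,x6},{x3,x4,x5},{x4,x5,x6}} {{x7}}
  V2: {{x1},{x2},{x3},{x4},{x1,x3},{x1,x4},{x1,x5},{x1,x6},{x2,x3},{x2,x4},{x3,x4},{x3,x5},{x3,x6},{x4,x5},{x4,x6},{x1,x3,x4},{x2,x3,x4},{x3,x4,x5},{x4,x5,x6}}
  V3: {{x2},{x2,x3},{x2,x4},{x2,x3,x4}}
  V12: {{x2},{x2,x3},{x2,x4},{x2,x3,x4}} {{x1,x5}} {{x1,x6}} {{x3,x5},{x4,x5},{x4,x6},{x3,x4,x5},{x4,x5,x6}} {{x3,x6}}
  V13: {{x2},{x2,x3},{x2,x4},{x2,x3,x4}}
  V23: {{x2},{x2,x3},{x2,x4},{x2,x3,x4}}
  V123: {{x2},{x2,x3},{x2,x4},{x2,x3,x4}}
C dims 5,7,1; δ0: rk 3, SNF 1^3; δ1: rk 1, SNF 1^1
degree 0: 5−3−0 = 2 → Ȟ^0 ≅ Z^2
degree 1: 7−1−3 = 3 → Ȟ^1 ≅ Z^3
degree 2: 1−0−1 = 0 → Ȟ^2 ≅ 0

Ȟ^0(U;F) ≅ Z^2, Ȟ^1(U;F) ≅ Z^3 and Ȟ^2(U;F) ≅ 0


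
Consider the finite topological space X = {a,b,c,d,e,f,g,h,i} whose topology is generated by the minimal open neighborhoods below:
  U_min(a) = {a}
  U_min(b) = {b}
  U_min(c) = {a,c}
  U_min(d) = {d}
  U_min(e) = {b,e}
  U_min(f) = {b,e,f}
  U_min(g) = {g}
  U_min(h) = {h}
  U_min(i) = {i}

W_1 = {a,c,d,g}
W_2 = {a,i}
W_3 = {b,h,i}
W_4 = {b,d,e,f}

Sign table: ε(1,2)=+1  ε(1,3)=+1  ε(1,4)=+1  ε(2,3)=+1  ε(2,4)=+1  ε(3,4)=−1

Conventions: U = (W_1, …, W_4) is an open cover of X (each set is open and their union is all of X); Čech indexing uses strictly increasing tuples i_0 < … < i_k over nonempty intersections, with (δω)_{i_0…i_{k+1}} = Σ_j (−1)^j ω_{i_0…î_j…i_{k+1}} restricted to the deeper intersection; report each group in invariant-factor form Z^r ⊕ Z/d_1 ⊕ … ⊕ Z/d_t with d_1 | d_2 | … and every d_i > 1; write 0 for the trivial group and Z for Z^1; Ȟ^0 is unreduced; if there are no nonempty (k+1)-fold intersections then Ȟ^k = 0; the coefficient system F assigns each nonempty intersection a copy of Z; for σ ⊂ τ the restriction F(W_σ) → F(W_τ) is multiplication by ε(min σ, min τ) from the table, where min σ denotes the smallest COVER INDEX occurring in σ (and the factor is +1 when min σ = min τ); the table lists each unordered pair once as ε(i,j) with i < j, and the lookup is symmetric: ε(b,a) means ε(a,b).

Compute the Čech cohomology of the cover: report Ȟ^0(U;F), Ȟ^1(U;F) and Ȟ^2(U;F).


Ȟ^0 ≅ 0, Ȟ^1 ≅ Z/2 and Ȟ^2 ≅ 0

cover nerve:
  W12={a} W14={d} W23={i} W34={b}
C dims 4,4; δ0: rk 4, SNF 1^3·2
Ȟ^0: (4−4)−0=0 ⇒ 0
Ȟ^1: (4−0)−4=0 plus torsion [2] ⇒ Z/2
Ȟ^2: (0−0)−0=0 ⇒ 0


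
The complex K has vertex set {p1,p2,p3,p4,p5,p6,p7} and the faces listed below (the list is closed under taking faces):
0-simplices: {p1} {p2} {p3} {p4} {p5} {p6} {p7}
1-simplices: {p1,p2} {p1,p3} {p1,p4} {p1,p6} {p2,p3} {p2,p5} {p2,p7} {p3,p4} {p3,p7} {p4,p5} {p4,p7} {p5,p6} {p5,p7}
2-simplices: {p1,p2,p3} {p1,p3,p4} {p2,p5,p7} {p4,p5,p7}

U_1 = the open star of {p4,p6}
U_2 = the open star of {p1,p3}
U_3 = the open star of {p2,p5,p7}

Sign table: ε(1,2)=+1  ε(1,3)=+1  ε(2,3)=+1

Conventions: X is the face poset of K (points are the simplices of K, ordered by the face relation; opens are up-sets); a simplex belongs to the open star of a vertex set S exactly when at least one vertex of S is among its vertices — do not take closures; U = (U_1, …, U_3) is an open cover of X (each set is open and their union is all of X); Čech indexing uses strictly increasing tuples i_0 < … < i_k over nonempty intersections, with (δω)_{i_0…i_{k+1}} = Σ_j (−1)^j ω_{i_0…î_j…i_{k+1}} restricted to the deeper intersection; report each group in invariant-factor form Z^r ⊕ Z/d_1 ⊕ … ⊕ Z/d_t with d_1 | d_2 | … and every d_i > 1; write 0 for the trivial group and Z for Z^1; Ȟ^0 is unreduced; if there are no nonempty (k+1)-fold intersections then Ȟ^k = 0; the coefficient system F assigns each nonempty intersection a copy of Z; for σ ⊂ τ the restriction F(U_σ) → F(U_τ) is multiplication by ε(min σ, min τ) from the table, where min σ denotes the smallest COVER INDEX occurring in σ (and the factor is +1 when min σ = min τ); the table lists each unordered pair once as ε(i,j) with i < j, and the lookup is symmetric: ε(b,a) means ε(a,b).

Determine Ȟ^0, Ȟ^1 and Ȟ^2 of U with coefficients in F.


Ȟ^0 ≅ Z; Ȟ^1 ≅ Z; Ȟ^2 ≅ 0

intersection data:
  U1={{p4},{p6},{p1,p4},{p1,p6},{p3,p4},{p4,p5},{p4,p7},{p5,p6},{p1,p3,p4},{p4,p5,p7}} U2={{p1},{p3},{p1,p2},{p1,p3},{p1,p4},{p1,p6},{p2,p3},{p3,p4},{p3,p7},{p1,p2,p3},{p1,p3,p4}} U3={{p2},{p5},{p7},{p1,p2},{p2,p3},{p2,p5},{p2,p7},{p3,p7},{p4,p5},{p4,p7},{p5,p6},{p5,p7},{p1,p2,p3},{p2,p5,p7},{p4,p5,p7}}
  U12={{p1,p4},{p1,p6},{p3,p4},{p1,p3,p4}} U13={{p4,p5},{p4,p7},{p5,p6},{p4,p5,p7}} U23={{p1,p2},{p2,p3},{p3,p7},{p1,p2,p3}}
C dims 3,3; δ0: rk 2, SNF 1^2
Ȟ^0 = (3 − 2) − 0 = 1, so Ȟ^0 ≅ Z
Ȟ^1 = (3 − 0) − 2 = 1, so Ȟ^1 ≅ Z
Ȟ^2 = (0 − 0) − 0 = 0, so Ȟ^2 ≅ 0


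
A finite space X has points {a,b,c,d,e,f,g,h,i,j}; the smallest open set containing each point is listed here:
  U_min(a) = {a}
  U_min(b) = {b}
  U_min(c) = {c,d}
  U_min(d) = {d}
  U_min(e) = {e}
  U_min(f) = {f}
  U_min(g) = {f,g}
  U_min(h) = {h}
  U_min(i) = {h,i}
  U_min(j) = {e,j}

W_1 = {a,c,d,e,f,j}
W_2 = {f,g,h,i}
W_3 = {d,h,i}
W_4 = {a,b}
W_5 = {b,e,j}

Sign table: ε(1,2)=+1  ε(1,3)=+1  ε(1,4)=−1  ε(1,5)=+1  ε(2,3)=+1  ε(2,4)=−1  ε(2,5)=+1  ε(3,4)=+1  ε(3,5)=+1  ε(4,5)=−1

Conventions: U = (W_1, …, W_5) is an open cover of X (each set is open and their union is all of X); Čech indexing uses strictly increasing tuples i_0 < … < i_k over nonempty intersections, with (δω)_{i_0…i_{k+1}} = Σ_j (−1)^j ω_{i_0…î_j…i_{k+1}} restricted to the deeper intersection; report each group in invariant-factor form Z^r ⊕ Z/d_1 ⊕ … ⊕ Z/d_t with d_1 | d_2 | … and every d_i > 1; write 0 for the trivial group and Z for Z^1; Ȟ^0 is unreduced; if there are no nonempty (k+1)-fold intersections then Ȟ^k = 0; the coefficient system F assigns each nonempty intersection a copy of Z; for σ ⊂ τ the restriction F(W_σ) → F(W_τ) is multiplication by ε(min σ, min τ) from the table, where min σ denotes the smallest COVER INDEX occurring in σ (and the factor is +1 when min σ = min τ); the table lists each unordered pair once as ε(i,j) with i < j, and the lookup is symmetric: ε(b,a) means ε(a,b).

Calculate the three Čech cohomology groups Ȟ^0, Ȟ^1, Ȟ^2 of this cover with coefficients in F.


nonempty intersections:
  W12={f} W13={d} W14={a} W15={e,j} W23={h,i} W45={b}
C dims 5,6; δ0: rk 4, SNF 1^4
Ȟ^0: (5−4)−0=1 ⇒ Z
Ȟ^1: (6−0)−4=2 ⇒ Z^2
Ȟ^2: (0−0)−0=0 ⇒ 0

Ȟ^0 ≅ Z,  Ȟ^1 ≅ Z^2,  Ȟ^2 ≅ 0


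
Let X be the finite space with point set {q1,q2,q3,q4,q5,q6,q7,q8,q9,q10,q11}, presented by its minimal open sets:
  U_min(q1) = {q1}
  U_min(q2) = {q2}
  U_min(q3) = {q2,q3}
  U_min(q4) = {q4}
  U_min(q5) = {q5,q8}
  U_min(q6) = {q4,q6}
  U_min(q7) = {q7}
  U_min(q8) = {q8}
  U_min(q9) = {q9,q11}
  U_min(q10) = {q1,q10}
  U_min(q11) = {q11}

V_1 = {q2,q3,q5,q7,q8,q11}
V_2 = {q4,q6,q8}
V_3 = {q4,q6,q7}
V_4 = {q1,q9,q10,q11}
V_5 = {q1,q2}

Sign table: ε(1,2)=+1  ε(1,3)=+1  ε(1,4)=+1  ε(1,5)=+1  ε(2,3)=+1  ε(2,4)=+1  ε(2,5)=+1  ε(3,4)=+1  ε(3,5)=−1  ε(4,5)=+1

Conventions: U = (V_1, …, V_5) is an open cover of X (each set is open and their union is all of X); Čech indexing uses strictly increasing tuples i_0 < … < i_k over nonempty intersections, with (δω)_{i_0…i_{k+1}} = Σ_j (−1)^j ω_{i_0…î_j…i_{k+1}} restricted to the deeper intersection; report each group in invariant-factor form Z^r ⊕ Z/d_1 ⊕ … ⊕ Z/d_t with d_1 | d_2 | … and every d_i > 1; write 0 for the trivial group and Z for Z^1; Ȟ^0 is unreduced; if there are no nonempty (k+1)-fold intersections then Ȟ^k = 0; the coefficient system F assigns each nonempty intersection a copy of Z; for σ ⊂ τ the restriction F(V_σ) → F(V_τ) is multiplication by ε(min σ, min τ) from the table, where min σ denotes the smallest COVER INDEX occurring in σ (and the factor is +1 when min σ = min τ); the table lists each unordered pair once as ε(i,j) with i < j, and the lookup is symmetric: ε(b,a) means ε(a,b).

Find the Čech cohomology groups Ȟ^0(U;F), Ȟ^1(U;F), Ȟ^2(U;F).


Ȟ^0 ≅ Z, Ȟ^1 ≅ Z^2 and Ȟ^2 ≅ 0

nerve of the cover:
  V12={q8} V13={q7} V14={q11} V15={q2} V23={q4,q6} V45={q1}
C dims 5,6; δ0: rk 4, SNF 1^4
Ȟ^0 = (5 − 4) − 0 = 1, so Ȟ^0 ≅ Z
Ȟ^1 = (6 − 0) − 4 = 2, so Ȟ^1 ≅ Z^2
Ȟ^2 = (0 − 0) − 0 = 0, so Ȟ^2 ≅ 0
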